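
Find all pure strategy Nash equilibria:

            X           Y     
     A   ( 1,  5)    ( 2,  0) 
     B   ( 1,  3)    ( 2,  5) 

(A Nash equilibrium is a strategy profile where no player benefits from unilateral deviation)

Nash equilibrium: (A, X), (B, Y)

Work:
Best responses:
  P1 vs X: payoffs [1, 1] → best response A/B (payoff 1)
  P1 vs Y: payoffs [2, 2] → best response A/B (payoff 2)
  P2 vs A: payoffs [5, 0] → best response X (payoff 5)
  P2 vs B: payoffs [3, 5] → best response Y (payoff 5)
Mutual best responses: (A,X), (B,Y) → Nash equilibria.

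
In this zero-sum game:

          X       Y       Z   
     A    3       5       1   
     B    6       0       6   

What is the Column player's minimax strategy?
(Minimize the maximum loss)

Column should play Y, value = 5

Work:
Column player minimizes Row's maximum payoff:
Column X: max payoff to Row = 6
Column Y: max payoff to Row = 5
Column Z: max payoff to Row = 6
Minimum is 5, achieved by column Y.
Minimax strategy: Y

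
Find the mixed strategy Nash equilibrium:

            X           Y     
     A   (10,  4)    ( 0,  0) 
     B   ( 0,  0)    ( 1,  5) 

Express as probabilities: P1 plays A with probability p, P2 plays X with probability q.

p = 0.5556, q = 0.0909

Work:
Find probabilities that make opponent indifferent:
P2 chooses q to make P1 indifferent between A and B
P1 chooses p to make P2 indifferent between X and Y
Mixed NE: P1 plays (A: 0.5556, B: 0.4444), P2 plays (X: 0.0909, Y: 0.9091)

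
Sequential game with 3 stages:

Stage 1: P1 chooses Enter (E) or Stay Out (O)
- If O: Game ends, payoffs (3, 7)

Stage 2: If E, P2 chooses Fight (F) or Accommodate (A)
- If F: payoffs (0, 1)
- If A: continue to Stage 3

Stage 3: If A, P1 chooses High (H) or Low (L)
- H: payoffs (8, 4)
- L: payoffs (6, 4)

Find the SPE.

SPE: (E, A, H); Outcome (8, 4)

Work:
Stage 3: P1 chooses H (8 vs 6)
Stage 2: P2: F->1, A->4 (anticipating H). Choose A
Stage 1: P1: O->3, E->8 (anticipating A, H). Choose E
SPE path: E -> A -> H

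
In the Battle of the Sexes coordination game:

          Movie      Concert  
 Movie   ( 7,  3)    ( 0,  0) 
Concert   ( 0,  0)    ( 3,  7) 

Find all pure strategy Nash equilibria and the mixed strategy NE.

Pure NE: (Movie, Movie) and (Concert, Concert); Mixed NE: p = 0.7, q = 0.3

Work:
Check pure NE:
(Movie, Movie): (7, 3) - no unilateral deviation beneficial
(Concert, Concert): (3, 7) - no unilateral deviation beneficial
Mixed NE: P1 plays Movie with p = 0.7, P2 plays Movie with q = 0.3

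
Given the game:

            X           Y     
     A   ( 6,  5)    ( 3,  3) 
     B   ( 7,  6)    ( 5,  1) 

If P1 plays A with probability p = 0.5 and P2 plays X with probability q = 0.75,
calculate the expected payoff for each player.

E[P1] = 5.875, E[P2] = 4.625

Work:
E[P1] = p·q·π₁(A,X) + p·(1-q)·π₁(A,Y) + (1-p)·q·π₁(B,X) + (1-p)·(1-q)·π₁(B,Y)
= 0.5·0.75·6 + 0.5·0.25·3 + 0.5·0.75·7 + 0.5·0.25·5
= 5.875

E[P2] = 4.625 (similar calculation)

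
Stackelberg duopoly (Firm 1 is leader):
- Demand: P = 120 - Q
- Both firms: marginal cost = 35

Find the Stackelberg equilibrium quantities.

q₁* (leader) = 42.5, q₂* (follower) = 21.25

Work:
Follower's reaction: q₂ = (a - c - q₁)/2
Leader substitutes: π₁ = q₁·(a - q₁ - (a-c-q₁)/2 - c)
FOC: q₁* = (120 - 35)/2 = 42.50
Then: q₂* = (120 - 35 - 42.5)/2 = 21.25
Leader has first-mover advantage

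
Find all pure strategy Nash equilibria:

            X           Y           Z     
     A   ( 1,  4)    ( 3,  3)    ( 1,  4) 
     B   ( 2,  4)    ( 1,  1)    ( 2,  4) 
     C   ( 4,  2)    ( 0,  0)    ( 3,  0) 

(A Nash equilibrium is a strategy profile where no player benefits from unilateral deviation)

Nash equilibrium: (C, X)

Work:
Best responses:
  P1 vs X: payoffs [1, 2, 4] → best response C (payoff 4)
  P1 vs Y: payoffs [3, 1, 0] → best response A (payoff 3)
  P1 vs Z: payoffs [1, 2, 3] → best response C (payoff 3)
  P2 vs A: payoffs [4, 3, 4] → best response X/Z (payoff 4)
  P2 vs B: payoffs [4, 1, 4] → best response X/Z (payoff 4)
  P2 vs C: payoffs [2, 0, 0] → best response X (payoff 2)
Mutual best responses: (C,X) → Nash equilibria.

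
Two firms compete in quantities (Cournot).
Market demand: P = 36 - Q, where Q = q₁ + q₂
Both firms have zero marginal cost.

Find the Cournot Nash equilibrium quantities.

q₁* = q₂* = 12.0; P* = 12.0

Work:
Profit: π_i = P·q_i = (a - q_i - q_j)·q_i
FOC: ∂π_i/∂q_i = a - 2q_i - q_j = 0
Reaction function: q_i = (36 - q_j)/2
Symmetry: q* = 36/3 = 12.0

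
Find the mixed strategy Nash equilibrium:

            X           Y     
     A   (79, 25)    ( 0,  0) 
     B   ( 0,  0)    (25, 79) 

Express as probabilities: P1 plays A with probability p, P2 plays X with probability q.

p = 0.7596, q = 0.2404

Work:
Find probabilities that make opponent indifferent:
P2 chooses q to make P1 indifferent between A and B
P1 chooses p to make P2 indifferent between X and Y
Mixed NE: P1 plays (A: 0.7596, B: 0.2404), P2 plays (X: 0.2404, Y: 0.7596)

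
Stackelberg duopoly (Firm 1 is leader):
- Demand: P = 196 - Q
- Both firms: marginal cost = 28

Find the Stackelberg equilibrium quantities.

q₁* (leader) = 84.0, q₂* (follower) = 42.0

Work:
Follower's reaction: q₂ = (a - c - q₁)/2
Leader substitutes: π₁ = q₁·(a - q₁ - (a-c-q₁)/2 - c)
FOC: q₁* = (196 - 28)/2 = 84.00
Then: q₂* = (196 - 28 - 84.0)/2 = 42.00
Leader has first-mover advantage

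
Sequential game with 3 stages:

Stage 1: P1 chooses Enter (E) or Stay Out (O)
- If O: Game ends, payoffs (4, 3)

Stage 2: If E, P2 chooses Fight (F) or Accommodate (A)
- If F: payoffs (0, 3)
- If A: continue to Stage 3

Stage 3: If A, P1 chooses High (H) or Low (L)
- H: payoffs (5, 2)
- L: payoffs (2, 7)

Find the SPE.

SPE: (O, F, H); Outcome (4, 3)

Work:
Stage 3: P1 chooses H (5 vs 2)
Stage 2: P2: F->3, A->2 (anticipating H). Choose F
Stage 1: P1: O->4, E->0 (anticipating F, H). Choose O
SPE path: O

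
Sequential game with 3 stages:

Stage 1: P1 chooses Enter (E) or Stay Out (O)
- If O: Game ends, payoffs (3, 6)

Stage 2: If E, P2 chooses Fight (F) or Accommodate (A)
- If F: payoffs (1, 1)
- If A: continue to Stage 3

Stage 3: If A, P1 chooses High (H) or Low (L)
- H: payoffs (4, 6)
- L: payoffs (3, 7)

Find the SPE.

SPE: (E, A, H); Outcome (4, 6)

Work:
Stage 3: P1 chooses H (4 vs 3)
Stage 2: P2: F->1, A->6 (anticipating H). Choose A
Stage 1: P1: O->3, E->4 (anticipating A, H). Choose E
SPE path: E -> A -> H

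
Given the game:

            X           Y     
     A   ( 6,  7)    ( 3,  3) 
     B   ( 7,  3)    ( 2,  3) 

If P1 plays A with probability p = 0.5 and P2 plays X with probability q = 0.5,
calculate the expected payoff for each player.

E[P1] = 4.5, E[P2] = 4.0

Work:
E[P1] = p·q·π₁(A,X) + p·(1-q)·π₁(A,Y) + (1-p)·q·π₁(B,X) + (1-p)·(1-q)·π₁(B,Y)
= 0.5·0.5·6 + 0.5·0.5·3 + 0.5·0.5·7 + 0.5·0.5·2
= 4.5

E[P2] = 4.0 (similar calculation)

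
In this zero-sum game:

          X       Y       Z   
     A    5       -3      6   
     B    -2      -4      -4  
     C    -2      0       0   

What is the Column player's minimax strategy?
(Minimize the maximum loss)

Column should play Y, value = 0

Work:
Column player minimizes Row's maximum payoff:
Column X: max payoff to Row = 5
Column Y: max payoff to Row = 0
Column Z: max payoff to Row = 6
Minimum is 0, achieved by column Y.
Minimax strategy: Y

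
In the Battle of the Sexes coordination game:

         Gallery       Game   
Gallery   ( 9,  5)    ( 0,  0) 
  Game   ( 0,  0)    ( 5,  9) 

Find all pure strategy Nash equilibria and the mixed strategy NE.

Pure NE: (Gallery, Gallery) and (Game, Game); Mixed NE: p = 0.6429, q = 0.3571

Work:
Check pure NE:
(Gallery, Gallery): (9, 5) - no unilateral deviation beneficial
(Game, Game): (5, 9) - no unilateral deviation beneficial
Mixed NE: P1 plays Gallery with p = 0.6429, P2 plays Gallery with q = 0.3571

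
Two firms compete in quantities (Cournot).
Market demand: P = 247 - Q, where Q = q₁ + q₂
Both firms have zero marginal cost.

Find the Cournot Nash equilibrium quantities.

q₁* = q₂* = 82.33; P* = 82.33

Work:
Profit: π_i = P·q_i = (a - q_i - q_j)·q_i
FOC: ∂π_i/∂q_i = a - 2q_i - q_j = 0
Reaction function: q_i = (247 - q_j)/2
Symmetry: q* = 247/3 = 82.33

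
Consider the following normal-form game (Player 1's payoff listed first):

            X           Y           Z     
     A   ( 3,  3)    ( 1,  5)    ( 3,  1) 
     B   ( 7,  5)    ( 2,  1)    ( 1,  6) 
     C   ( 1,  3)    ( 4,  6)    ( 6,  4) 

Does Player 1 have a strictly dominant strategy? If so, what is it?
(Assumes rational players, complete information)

No strictly dominant strategy exists for Player 1

Work:
A strategy strictly dominates another if it gives a strictly higher payoff against every opponent action. Compare each pair of P1's strategies column-by-column:
  A vs B: [3 vs 7, 1 vs 2, 3 vs 1] → A does not strictly dominate B (column X: 3 ≤ 7)
  A vs C: [3 vs 1, 1 vs 4, 3 vs 6] → A does not strictly dominate C (column Y: 1 ≤ 4)
  B vs A: [7 vs 3, 2 vs 1, 1 vs 3] → B does not strictly dominate A (column Z: 1 ≤ 3)
  B vs C: [7 vs 1, 2 vs 4, 1 vs 6] → B does not strictly dominate C (column Y: 2 ≤ 4)
  C vs A: [1 vs 3, 4 vs 1, 6 vs 3] → C does not strictly dominate A (column X: 1 ≤ 3)
  C vs B: [1 vs 7, 4 vs 2, 6 vs 1] → C does not strictly dominate B (column X: 1 ≤ 7)
No single strategy strictly dominates all others → no strictly dominant strategy.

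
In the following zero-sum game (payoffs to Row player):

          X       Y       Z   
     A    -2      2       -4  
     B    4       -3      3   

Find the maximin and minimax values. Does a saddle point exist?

Maximin = -3, Minimax = 2, Saddle: False

Work:
Row minimums: [-4, -3] → maximin = -3
Column maximums: [4, 2, 3] → minimax = 2
No saddle point (maximin ≠ minimax). Mixed strategy needed.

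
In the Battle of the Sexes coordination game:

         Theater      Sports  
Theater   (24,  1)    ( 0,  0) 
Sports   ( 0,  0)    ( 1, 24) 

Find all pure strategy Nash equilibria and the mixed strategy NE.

Pure NE: (Theater, Theater) and (Sports, Sports); Mixed NE: p = 0.96, q = 0.04

Work:
Check pure NE:
(Theater, Theater): (24, 1) - no unilateral deviation beneficial
(Sports, Sports): (1, 24) - no unilateral deviation beneficial
Mixed NE: P1 plays Theater with p = 0.96, P2 plays Theater with q = 0.04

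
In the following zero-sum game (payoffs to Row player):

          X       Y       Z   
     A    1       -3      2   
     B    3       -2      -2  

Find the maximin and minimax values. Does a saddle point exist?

Maximin = -2, Minimax = -2, Saddle: True

Work:
Row minimums: [-3, -2] → maximin = -2
Column maximums: [3, -2, 2] → minimax = -2
Saddle point exists! Game value = -2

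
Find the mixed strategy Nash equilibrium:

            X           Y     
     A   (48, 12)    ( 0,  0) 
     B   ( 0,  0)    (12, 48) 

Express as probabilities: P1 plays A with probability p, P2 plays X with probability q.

p = 0.8, q = 0.2

Work:
Find probabilities that make opponent indifferent:
P2 chooses q to make P1 indifferent between A and B
P1 chooses p to make P2 indifferent between X and Y
Mixed NE: P1 plays (A: 0.8, B: 0.2), P2 plays (X: 0.2, Y: 0.8)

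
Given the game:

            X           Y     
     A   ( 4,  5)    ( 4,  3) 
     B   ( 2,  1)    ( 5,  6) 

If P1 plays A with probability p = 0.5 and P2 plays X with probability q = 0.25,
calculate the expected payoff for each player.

E[P1] = 4.125, E[P2] = 4.125

Work:
E[P1] = p·q·π₁(A,X) + p·(1-q)·π₁(A,Y) + (1-p)·q·π₁(B,X) + (1-p)·(1-q)·π₁(B,Y)
= 0.5·0.25·4 + 0.5·0.75·4 + 0.5·0.25·2 + 0.5·0.75·5
= 4.125

E[P2] = 4.125 (similar calculation)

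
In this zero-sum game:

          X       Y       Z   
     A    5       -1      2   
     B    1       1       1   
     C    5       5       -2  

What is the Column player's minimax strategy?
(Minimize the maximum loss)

Column should play Z, value = 2

Work:
Column player minimizes Row's maximum payoff:
Column X: max payoff to Row = 5
Column Y: max payoff to Row = 5
Column Z: max payoff to Row = 2
Minimum is 2, achieved by column Z.
Minimax strategy: Z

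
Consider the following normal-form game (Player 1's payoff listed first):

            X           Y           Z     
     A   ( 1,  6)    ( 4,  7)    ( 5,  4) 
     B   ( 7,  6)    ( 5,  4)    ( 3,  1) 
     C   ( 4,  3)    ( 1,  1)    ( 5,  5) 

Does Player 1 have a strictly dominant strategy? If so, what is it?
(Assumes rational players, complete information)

No strictly dominant strategy exists for Player 1

Work:
A strategy strictly dominates another if it gives a strictly higher payoff against every opponent action. Compare each pair of P1's strategies column-by-column:
  A vs B: [1 vs 7, 4 vs 5, 5 vs 3] → A does not strictly dominate B (column X: 1 ≤ 7)
  A vs C: [1 vs 4, 4 vs 1, 5 vs 5] → A does not strictly dominate C (column X: 1 ≤ 4)
  B vs A: [7 vs 1, 5 vs 4, 3 vs 5] → B does not strictly dominate A (column Z: 3 ≤ 5)
  B vs C: [7 vs 4, 5 vs 1, 3 vs 5] → B does not strictly dominate C (column Z: 3 ≤ 5)
  C vs A: [4 vs 1, 1 vs 4, 5 vs 5] → C does not strictly dominate A (column Y: 1 ≤ 4)
  C vs B: [4 vs 7, 1 vs 5, 5 vs 3] → C does not strictly dominate B (column X: 4 ≤ 7)
No single strategy strictly dominates all others → no strictly dominant strategy.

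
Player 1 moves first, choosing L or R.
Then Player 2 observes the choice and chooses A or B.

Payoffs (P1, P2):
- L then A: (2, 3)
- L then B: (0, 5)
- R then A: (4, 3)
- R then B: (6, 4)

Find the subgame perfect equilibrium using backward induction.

P1 plays R, P2 plays B after L and B after R; Payoff (6, 4)

Work:
Backward induction:
After L: P2 chooses B → P1 gets 0
After R: P2 chooses B → P1 gets 6
P1 chooses R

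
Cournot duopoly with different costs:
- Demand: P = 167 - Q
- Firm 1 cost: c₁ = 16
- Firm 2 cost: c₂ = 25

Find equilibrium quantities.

q₁* = 53.33, q₂* = 44.33

Work:
Reaction: q₁ = (167 - 16 - q₂)/2
Reaction: q₂ = (167 - 25 - q₁)/2
Solve simultaneously:
q₁* = (167 - 2×16 + 25)/3 = 53.33
q₂* = (167 - 2×25 + 16)/3 = 44.33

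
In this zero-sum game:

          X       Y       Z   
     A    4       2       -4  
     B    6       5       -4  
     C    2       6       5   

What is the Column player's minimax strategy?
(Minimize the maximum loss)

Column should play Z, value = 5

Work:
Column player minimizes Row's maximum payoff:
Column X: max payoff to Row = 6
Column Y: max payoff to Row = 6
Column Z: max payoff to Row = 5
Minimum is 5, achieved by column Z.
Minimax strategy: Z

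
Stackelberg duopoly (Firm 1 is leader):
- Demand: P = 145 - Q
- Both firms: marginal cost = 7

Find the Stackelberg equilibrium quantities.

q₁* (leader) = 69.0, q₂* (follower) = 34.5

Work:
Follower's reaction: q₂ = (a - c - q₁)/2
Leader substitutes: π₁ = q₁·(a - q₁ - (a-c-q₁)/2 - c)
FOC: q₁* = (145 - 7)/2 = 69.00
Then: q₂* = (145 - 7 - 69.0)/2 = 34.50
Leader has first-mover advantage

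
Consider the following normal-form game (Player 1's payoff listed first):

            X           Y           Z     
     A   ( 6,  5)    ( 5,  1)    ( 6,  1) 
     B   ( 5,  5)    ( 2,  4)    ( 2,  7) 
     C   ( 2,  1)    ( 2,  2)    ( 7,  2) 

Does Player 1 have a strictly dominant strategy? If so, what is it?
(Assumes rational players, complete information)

No strictly dominant strategy exists for Player 1

Work:
A strategy strictly dominates another if it gives a strictly higher payoff against every opponent action. Compare each pair of P1's strategies column-by-column:
  A vs B: [6 vs 5, 5 vs 2, 6 vs 2] → A strictly dominates B
  A vs C: [6 vs 2, 5 vs 2, 6 vs 7] → A does not strictly dominate C (column Z: 6 ≤ 7)
  B vs A: [5 vs 6, 2 vs 5, 2 vs 6] → B does not strictly dominate A (column X: 5 ≤ 6)
  B vs C: [5 vs 2, 2 vs 2, 2 vs 7] → B does not strictly dominate C (column Y: 2 ≤ 2)
  C vs A: [2 vs 6, 2 vs 5, 7 vs 6] → C does not strictly dominate A (column X: 2 ≤ 6)
  C vs B: [2 vs 5, 2 vs 2, 7 vs 2] → C does not strictly dominate B (column X: 2 ≤ 5)
No single strategy strictly dominates all others → no strictly dominant strategy.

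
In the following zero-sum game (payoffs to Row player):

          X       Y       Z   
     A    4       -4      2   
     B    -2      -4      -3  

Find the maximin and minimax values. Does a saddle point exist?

Maximin = -4, Minimax = -4, Saddle: True

Work:
Row minimums: [-4, -4] → maximin = -4
Column maximums: [4, -4, 2] → minimax = -4
Saddle point exists! Game value = -4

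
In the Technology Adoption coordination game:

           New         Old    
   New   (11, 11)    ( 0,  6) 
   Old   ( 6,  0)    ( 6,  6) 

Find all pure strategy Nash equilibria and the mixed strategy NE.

Pure NE: (New, New) and (Old, Old); Mixed NE: p = 0.5455, q = 0.5455

Work:
Check pure NE:
(New, New): (11, 11) - no unilateral deviation beneficial
(Old, Old): (6, 6) - no unilateral deviation beneficial
Mixed NE: P1 plays New with p = 0.5455, P2 plays New with q = 0.5455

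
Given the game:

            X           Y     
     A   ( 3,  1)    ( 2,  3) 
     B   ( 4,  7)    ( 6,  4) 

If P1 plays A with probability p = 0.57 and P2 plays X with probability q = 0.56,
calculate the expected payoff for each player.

E[P1] = 3.5576, E[P2] = 3.514

Work:
E[P1] = p·q·π₁(A,X) + p·(1-q)·π₁(A,Y) + (1-p)·q·π₁(B,X) + (1-p)·(1-q)·π₁(B,Y)
= 0.57·0.56·3 + 0.57·0.44·2 + 0.43·0.56·4 + 0.43·0.44·6
= 3.5576

E[P2] = 3.514 (similar calculation)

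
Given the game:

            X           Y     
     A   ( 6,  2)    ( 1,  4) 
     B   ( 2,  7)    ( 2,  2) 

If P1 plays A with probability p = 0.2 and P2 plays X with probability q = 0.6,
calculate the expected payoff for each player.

E[P1] = 2.4, E[P2] = 4.56

Work:
E[P1] = p·q·π₁(A,X) + p·(1-q)·π₁(A,Y) + (1-p)·q·π₁(B,X) + (1-p)·(1-q)·π₁(B,Y)
= 0.2·0.6·6 + 0.2·0.4·1 + 0.8·0.6·2 + 0.8·0.4·2
= 2.4

E[P2] = 4.56 (similar calculation)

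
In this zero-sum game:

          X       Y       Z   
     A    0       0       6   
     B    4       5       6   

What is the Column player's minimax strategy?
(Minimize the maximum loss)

Column should play X, value = 4

Work:
Column player minimizes Row's maximum payoff:
Column X: max payoff to Row = 4
Column Y: max payoff to Row = 5
Column Z: max payoff to Row = 6
Minimum is 4, achieved by column X.
Minimax strategy: X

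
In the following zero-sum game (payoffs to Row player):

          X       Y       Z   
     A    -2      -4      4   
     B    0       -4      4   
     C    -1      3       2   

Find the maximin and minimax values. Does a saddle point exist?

Maximin = -1, Minimax = 0, Saddle: False

Work:
Row minimums: [-4, -4, -1] → maximin = -1
Column maximums: [0, 3, 4] → minimax = 0
No saddle point (maximin ≠ minimax). Mixed strategy needed.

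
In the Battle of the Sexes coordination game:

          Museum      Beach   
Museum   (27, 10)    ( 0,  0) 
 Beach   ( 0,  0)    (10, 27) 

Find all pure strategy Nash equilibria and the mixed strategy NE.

Pure NE: (Museum, Museum) and (Beach, Beach); Mixed NE: p = 0.7297, q = 0.2703

Work:
Check pure NE:
(Museum, Museum): (27, 10) - no unilateral deviation beneficial
(Beach, Beach): (10, 27) - no unilateral deviation beneficial
Mixed NE: P1 plays Museum with p = 0.7297, P2 plays Museum with q = 0.2703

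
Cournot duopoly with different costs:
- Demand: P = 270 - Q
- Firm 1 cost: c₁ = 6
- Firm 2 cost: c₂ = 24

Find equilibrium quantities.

q₁* = 94.0, q₂* = 76.0

Work:
Reaction: q₁ = (270 - 6 - q₂)/2
Reaction: q₂ = (270 - 24 - q₁)/2
Solve simultaneously:
q₁* = (270 - 2×6 + 24)/3 = 94.0
q₂* = (270 - 2×24 + 6)/3 = 76.0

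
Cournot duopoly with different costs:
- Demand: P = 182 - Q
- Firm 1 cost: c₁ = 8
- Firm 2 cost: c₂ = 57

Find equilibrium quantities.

q₁* = 74.33, q₂* = 25.33

Work:
Reaction: q₁ = (182 - 8 - q₂)/2
Reaction: q₂ = (182 - 57 - q₁)/2
Solve simultaneously:
q₁* = (182 - 2×8 + 57)/3 = 74.33
q₂* = (182 - 2×57 + 8)/3 = 25.33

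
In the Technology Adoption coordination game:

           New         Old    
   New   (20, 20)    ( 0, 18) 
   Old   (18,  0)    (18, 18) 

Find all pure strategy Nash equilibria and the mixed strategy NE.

Pure NE: (New, New) and (Old, Old); Mixed NE: p = 0.9, q = 0.9

Work:
Check pure NE:
(New, New): (20, 20) - no unilateral deviation beneficial
(Old, Old): (18, 18) - no unilateral deviation beneficial
Mixed NE: P1 plays New with p = 0.9, P2 plays New with q = 0.9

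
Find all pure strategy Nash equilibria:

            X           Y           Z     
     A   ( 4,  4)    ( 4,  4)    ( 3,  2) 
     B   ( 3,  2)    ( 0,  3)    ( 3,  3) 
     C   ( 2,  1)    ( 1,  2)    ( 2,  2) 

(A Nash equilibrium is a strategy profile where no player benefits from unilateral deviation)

Nash equilibrium: (A, X), (A, Y), (B, Z)

Work:
Best responses:
  P1 vs X: payoffs [4, 3, 2] → best response A (payoff 4)
  P1 vs Y: payoffs [4, 0, 1] → best response A (payoff 4)
  P1 vs Z: payoffs [3, 3, 2] → best response A/B (payoff 3)
  P2 vs A: payoffs [4, 4, 2] → best response X/Y (payoff 4)
  P2 vs B: payoffs [2, 3, 3] → best response Y/Z (payoff 3)
  P2 vs C: payoffs [1, 2, 2] → best response Y/Z (payoff 2)
Mutual best responses: (A,X), (A,Y), (B,Z) → Nash equilibria.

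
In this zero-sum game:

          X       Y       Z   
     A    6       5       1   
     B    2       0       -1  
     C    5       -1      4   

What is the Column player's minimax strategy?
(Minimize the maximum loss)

Column should play Z, value = 4

Work:
Column player minimizes Row's maximum payoff:
Column X: max payoff to Row = 6
Column Y: max payoff to Row = 5
Column Z: max payoff to Row = 4
Minimum is 4, achieved by column Z.
Minimax strategy: Z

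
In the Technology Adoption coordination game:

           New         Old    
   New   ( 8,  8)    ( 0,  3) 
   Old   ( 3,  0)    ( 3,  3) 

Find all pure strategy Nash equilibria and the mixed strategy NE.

Pure NE: (New, New) and (Old, Old); Mixed NE: p = 0.375, q = 0.375

Work:
Check pure NE:
(New, New): (8, 8) - no unilateral deviation beneficial
(Old, Old): (3, 3) - no unilateral deviation beneficial
Mixed NE: P1 plays New with p = 0.375, P2 plays New with q = 0.375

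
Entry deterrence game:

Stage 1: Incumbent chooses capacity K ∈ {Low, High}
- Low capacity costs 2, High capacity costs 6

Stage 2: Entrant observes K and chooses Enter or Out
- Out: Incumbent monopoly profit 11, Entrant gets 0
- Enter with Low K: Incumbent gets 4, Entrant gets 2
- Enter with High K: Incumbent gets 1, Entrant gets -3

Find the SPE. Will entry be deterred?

SPE: (High, Enter|Low, Out|High); Entry deterred. Incumbent net profit = 5

Work:
After Low K: Entrant enters (2 > 0)
After High K: Entrant stays out (-3 < 0)
Incumbent: Low → 4−2=2, High → 11−6=5
Incumbent chooses High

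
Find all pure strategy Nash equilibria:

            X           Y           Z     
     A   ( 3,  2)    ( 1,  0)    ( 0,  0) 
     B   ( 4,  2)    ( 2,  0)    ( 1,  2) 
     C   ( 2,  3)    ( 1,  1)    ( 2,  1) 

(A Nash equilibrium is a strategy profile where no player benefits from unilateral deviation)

Nash equilibrium: (B, X)

Work:
Best responses:
  P1 vs X: payoffs [3, 4, 2] → best response B (payoff 4)
  P1 vs Y: payoffs [1, 2, 1] → best response B (payoff 2)
  P1 vs Z: payoffs [0, 1, 2] → best response C (payoff 2)
  P2 vs A: payoffs [2, 0, 0] → best response X (payoff 2)
  P2 vs B: payoffs [2, 0, 2] → best response X/Z (payoff 2)
  P2 vs C: payoffs [3, 1, 1] → best response X (payoff 3)
Mutual best responses: (B,X) → Nash equilibria.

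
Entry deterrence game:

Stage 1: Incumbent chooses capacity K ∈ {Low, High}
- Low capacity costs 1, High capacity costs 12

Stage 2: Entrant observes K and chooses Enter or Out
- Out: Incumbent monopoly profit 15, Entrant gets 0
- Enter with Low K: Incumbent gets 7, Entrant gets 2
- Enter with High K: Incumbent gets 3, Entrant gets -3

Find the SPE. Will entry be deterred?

SPE: (Low, Enter|Low, Out|High); Entry not deterred. Incumbent net profit = 6, Entrant gets 2

Work:
After Low K: Entrant enters (2 > 0)
After High K: Entrant stays out (-3 < 0)
Incumbent: Low → 7−1=6, High → 15−12=3
Incumbent chooses Low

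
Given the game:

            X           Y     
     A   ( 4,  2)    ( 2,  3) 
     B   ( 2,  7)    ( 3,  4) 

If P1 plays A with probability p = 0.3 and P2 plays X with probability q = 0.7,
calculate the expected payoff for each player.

E[P1] = 2.63, E[P2] = 4.96

Work:
E[P1] = p·q·π₁(A,X) + p·(1-q)·π₁(A,Y) + (1-p)·q·π₁(B,X) + (1-p)·(1-q)·π₁(B,Y)
= 0.3·0.7·4 + 0.3·0.3·2 + 0.7·0.7·2 + 0.7·0.3·3
= 2.63

E[P2] = 4.96 (similar calculation)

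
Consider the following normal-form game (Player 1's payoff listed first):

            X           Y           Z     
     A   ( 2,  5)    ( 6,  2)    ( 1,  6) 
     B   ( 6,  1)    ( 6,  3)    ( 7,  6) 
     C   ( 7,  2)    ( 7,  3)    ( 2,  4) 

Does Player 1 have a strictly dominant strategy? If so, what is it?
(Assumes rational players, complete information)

No strictly dominant strategy exists for Player 1

Work:
A strategy strictly dominates another if it gives a strictly higher payoff against every opponent action. Compare each pair of P1's strategies column-by-column:
  A vs B: [2 vs 6, 6 vs 6, 1 vs 7] → A does not strictly dominate B (column X: 2 ≤ 6)
  A vs C: [2 vs 7, 6 vs 7, 1 vs 2] → A does not strictly dominate C (column X: 2 ≤ 7)
  B vs A: [6 vs 2, 6 vs 6, 7 vs 1] → B does not strictly dominate A (column Y: 6 ≤ 6)
  B vs C: [6 vs 7, 6 vs 7, 7 vs 2] → B does not strictly dominate C (column X: 6 ≤ 7)
  C vs A: [7 vs 2, 7 vs 6, 2 vs 1] → C strictly dominates A
  C vs B: [7 vs 6, 7 vs 6, 2 vs 7] → C does not strictly dominate B (column Z: 2 ≤ 7)
No single strategy strictly dominates all others → no strictly dominant strategy.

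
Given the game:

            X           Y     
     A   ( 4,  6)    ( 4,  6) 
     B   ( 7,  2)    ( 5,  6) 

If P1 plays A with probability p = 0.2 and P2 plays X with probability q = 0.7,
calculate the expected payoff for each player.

E[P1] = 5.92, E[P2] = 3.76

Work:
E[P1] = p·q·π₁(A,X) + p·(1-q)·π₁(A,Y) + (1-p)·q·π₁(B,X) + (1-p)·(1-q)·π₁(B,Y)
= 0.2·0.7·4 + 0.2·0.3·4 + 0.8·0.7·7 + 0.8·0.3·5
= 5.92

E[P2] = 3.76 (similar calculation)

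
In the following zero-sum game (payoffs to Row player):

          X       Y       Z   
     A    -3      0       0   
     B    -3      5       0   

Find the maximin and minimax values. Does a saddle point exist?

Maximin = -3, Minimax = -3, Saddle: True

Work:
Row minimums: [-3, -3] → maximin = -3
Column maximums: [-3, 5, 0] → minimax = -3
Saddle point exists! Game value = -3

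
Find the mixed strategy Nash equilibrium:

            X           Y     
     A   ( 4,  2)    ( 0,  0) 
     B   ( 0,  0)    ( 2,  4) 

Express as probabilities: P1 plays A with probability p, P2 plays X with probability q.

p = 0.6667, q = 0.3333

Work:
Find probabilities that make opponent indifferent:
P2 chooses q to make P1 indifferent between A and B
P1 chooses p to make P2 indifferent between X and Y
Mixed NE: P1 plays (A: 0.6667, B: 0.3333), P2 plays (X: 0.3333, Y: 0.6667)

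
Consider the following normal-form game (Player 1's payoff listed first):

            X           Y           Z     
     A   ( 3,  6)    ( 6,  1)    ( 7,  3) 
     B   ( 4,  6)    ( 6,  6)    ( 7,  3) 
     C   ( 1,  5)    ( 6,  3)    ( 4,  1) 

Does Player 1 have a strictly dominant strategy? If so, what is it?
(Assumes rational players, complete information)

No strictly dominant strategy exists for Player 1

Work:
A strategy strictly dominates another if it gives a strictly higher payoff against every opponent action. Compare each pair of P1's strategies column-by-column:
  A vs B: [3 vs 4, 6 vs 6, 7 vs 7] → A does not strictly dominate B (column X: 3 ≤ 4)
  A vs C: [3 vs 1, 6 vs 6, 7 vs 4] → A does not strictly dominate C (column Y: 6 ≤ 6)
  B vs A: [4 vs 3, 6 vs 6, 7 vs 7] → B does not strictly dominate A (column Y: 6 ≤ 6)
  B vs C: [4 vs 1, 6 vs 6, 7 vs 4] → B does not strictly dominate C (column Y: 6 ≤ 6)
  C vs A: [1 vs 3, 6 vs 6, 4 vs 7] → C does not strictly dominate A (column X: 1 ≤ 3)
  C vs B: [1 vs 4, 6 vs 6, 4 vs 7] → C does not strictly dominate B (column X: 1 ≤ 4)
No single strategy strictly dominates all others → no strictly dominant strategy.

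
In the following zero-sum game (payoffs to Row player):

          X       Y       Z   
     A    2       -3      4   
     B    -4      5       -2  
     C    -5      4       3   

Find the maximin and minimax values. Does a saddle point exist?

Maximin = -3, Minimax = 2, Saddle: False

Work:
Row minimums: [-3, -4, -5] → maximin = -3
Column maximums: [2, 5, 4] → minimax = 2
No saddle point (maximin ≠ minimax). Mixed strategy needed.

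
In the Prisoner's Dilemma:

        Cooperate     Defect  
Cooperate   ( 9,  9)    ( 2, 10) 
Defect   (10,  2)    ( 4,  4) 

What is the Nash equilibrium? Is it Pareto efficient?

(Defect, Defect) is NE; not Pareto efficient

Work:
Defect dominates Cooperate for both players:
If P2 cooperates: Defect (10) > Cooperate (9)
If P2 defects: Defect (4) > Cooperate (2)
NE: (Defect, Defect) with payoff (4, 4)
But (Cooperate, Cooperate) = (9, 9) Pareto dominates (4, 4)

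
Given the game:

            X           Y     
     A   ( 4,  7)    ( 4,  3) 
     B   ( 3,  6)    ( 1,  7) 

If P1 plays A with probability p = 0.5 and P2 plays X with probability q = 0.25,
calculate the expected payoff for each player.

E[P1] = 2.75, E[P2] = 5.375

Work:
E[P1] = p·q·π₁(A,X) + p·(1-q)·π₁(A,Y) + (1-p)·q·π₁(B,X) + (1-p)·(1-q)·π₁(B,Y)
= 0.5·0.25·4 + 0.5·0.75·4 + 0.5·0.25·3 + 0.5·0.75·1
= 2.75

E[P2] = 5.375 (similar calculation)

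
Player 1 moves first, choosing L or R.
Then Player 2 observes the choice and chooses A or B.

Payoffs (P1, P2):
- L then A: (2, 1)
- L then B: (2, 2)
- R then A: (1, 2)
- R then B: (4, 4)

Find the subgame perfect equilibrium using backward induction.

P1 plays R, P2 plays B after L and B after R; Payoff (4, 4)

Work:
Backward induction:
After L: P2 chooses B → P1 gets 2
After R: P2 chooses B → P1 gets 4
P1 chooses R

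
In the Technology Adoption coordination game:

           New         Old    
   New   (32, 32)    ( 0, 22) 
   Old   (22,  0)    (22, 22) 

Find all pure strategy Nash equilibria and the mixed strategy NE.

Pure NE: (New, New) and (Old, Old); Mixed NE: p = 0.6875, q = 0.6875

Work:
Check pure NE:
(New, New): (32, 32) - no unilateral deviation beneficial
(Old, Old): (22, 22) - no unilateral deviation beneficial
Mixed NE: P1 plays New with p = 0.6875, P2 plays New with q = 0.6875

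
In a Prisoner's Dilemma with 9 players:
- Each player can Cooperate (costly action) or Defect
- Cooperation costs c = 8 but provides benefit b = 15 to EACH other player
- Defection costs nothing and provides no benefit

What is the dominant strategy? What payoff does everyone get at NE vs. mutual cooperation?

Dominant: Defect; NE payoff = 0; Coop payoff = 112

Work:
Defect dominates (saves cost c = 8, benefit to others is external)
NE: All defect → everyone gets 0
If all cooperate: each receives (8)×15 - 8 = 112
Social dilemma: 112 > 0 but NE gives 0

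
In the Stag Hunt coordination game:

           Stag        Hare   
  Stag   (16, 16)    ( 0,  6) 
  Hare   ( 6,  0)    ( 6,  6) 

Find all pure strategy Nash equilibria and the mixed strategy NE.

Pure NE: (Stag, Stag) and (Hare, Hare); Mixed NE: p = 0.375, q = 0.375

Work:
Check pure NE:
(Stag, Stag): (16, 16) - no unilateral deviation beneficial
(Hare, Hare): (6, 6) - no unilateral deviation beneficial
Mixed NE: P1 plays Stag with p = 0.375, P2 plays Stag with q = 0.375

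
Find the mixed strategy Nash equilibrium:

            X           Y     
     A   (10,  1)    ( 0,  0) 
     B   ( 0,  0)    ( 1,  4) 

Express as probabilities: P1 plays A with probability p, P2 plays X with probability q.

p = 0.8, q = 0.0909

Work:
Find probabilities that make opponent indifferent:
P2 chooses q to make P1 indifferent between A and B
P1 chooses p to make P2 indifferent between X and Y
Mixed NE: P1 plays (A: 0.8, B: 0.2), P2 plays (X: 0.0909, Y: 0.9091)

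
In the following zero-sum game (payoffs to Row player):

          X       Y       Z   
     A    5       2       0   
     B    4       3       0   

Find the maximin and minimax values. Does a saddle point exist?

Maximin = 0, Minimax = 0, Saddle: True

Work:
Row minimums: [0, 0] → maximin = 0
Column maximums: [5, 3, 0] → minimax = 0
Saddle point exists! Game value = 0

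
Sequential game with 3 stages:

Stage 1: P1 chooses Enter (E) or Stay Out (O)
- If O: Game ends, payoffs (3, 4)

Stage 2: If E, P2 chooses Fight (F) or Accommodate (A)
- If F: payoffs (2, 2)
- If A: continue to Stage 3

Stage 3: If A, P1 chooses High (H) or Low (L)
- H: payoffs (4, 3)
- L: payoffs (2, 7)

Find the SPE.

SPE: (E, A, H); Outcome (4, 3)

Work:
Stage 3: P1 chooses H (4 vs 2)
Stage 2: P2: F->2, A->3 (anticipating H). Choose A
Stage 1: P1: O->3, E->4 (anticipating A, H). Choose E
SPE path: E -> A -> H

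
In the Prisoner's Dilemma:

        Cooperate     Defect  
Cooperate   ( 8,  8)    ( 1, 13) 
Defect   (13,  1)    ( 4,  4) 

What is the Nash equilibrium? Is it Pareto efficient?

(Defect, Defect) is NE; not Pareto efficient

Work:
Defect dominates Cooperate for both players:
If P2 cooperates: Defect (13) > Cooperate (8)
If P2 defects: Defect (4) > Cooperate (1)
NE: (Defect, Defect) with payoff (4, 4)
But (Cooperate, Cooperate) = (8, 8) Pareto dominates (4, 4)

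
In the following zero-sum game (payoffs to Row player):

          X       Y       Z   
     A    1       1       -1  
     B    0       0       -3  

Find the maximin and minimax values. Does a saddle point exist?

Maximin = -1, Minimax = -1, Saddle: True

Work:
Row minimums: [-1, -3] → maximin = -1
Column maximums: [1, 1, -1] → minimax = -1
Saddle point exists! Game value = -1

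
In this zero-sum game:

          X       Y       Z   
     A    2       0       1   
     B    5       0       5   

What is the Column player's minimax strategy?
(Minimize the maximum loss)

Column should play Y, value = 0

Work:
Column player minimizes Row's maximum payoff:
Column X: max payoff to Row = 5
Column Y: max payoff to Row = 0
Column Z: max payoff to Row = 5
Minimum is 0, achieved by column Y.
Minimax strategy: Y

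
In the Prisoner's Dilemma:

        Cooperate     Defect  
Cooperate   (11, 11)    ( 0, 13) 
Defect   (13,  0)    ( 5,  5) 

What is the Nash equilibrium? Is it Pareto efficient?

(Defect, Defect) is NE; not Pareto efficient

Work:
Defect dominates Cooperate for both players:
If P2 cooperates: Defect (13) > Cooperate (11)
If P2 defects: Defect (5) > Cooperate (0)
NE: (Defect, Defect) with payoff (5, 5)
But (Cooperate, Cooperate) = (11, 11) Pareto dominates (5, 5)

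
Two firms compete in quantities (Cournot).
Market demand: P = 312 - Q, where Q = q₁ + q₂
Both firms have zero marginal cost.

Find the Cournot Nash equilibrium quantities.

q₁* = q₂* = 104.0; P* = 104.0

Work:
Profit: π_i = P·q_i = (a - q_i - q_j)·q_i
FOC: ∂π_i/∂q_i = a - 2q_i - q_j = 0
Reaction function: q_i = (312 - q_j)/2
Symmetry: q* = 312/3 = 104.0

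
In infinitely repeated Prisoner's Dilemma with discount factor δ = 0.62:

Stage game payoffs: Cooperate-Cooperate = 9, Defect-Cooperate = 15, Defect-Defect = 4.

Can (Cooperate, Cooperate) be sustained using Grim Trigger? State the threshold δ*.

δ* = 0.5455; since δ = 0.62 ≥ 0.5455, cooperation can be sustained

Work:
For Grim Trigger:
Cooperate forever: 9/(1-δ)
Defect then punished: 15 + 4·δ/(1-δ)
Need: 9/(1-δ) ≥ 15 + 4·δ/(1-δ)
Solving: δ ≥ (T-R)/(T-P) = (15-9)/(15-4) = 0.5455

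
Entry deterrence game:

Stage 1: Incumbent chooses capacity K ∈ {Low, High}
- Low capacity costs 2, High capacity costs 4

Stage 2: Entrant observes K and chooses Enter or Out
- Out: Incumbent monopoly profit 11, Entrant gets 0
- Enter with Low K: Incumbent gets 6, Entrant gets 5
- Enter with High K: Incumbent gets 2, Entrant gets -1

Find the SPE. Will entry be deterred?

SPE: (High, Enter|Low, Out|High); Entry deterred. Incumbent net profit = 7

Work:
After Low K: Entrant enters (5 > 0)
After High K: Entrant stays out (-1 < 0)
Incumbent: Low → 6−2=4, High → 11−4=7
Incumbent chooses High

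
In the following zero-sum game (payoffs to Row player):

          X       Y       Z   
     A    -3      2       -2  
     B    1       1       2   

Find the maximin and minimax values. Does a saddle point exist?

Maximin = 1, Minimax = 1, Saddle: True

Work:
Row minimums: [-3, 1] → maximin = 1
Column maximums: [1, 2, 2] → minimax = 1
Saddle point exists! Game value = 1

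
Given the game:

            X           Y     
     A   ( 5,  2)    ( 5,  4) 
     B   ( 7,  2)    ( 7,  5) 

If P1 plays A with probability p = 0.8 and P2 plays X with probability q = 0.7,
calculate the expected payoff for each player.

E[P1] = 5.4, E[P2] = 2.66

Work:
E[P1] = p·q·π₁(A,X) + p·(1-q)·π₁(A,Y) + (1-p)·q·π₁(B,X) + (1-p)·(1-q)·π₁(B,Y)
= 0.8·0.7·5 + 0.8·0.3·5 + 0.2·0.7·7 + 0.2·0.3·7
= 5.4

E[P2] = 2.66 (similar calculation)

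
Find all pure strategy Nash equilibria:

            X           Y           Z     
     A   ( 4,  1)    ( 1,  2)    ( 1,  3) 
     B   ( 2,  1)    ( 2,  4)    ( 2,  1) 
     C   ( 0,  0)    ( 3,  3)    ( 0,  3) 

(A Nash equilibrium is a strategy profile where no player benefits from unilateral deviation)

Nash equilibrium: (C, Y)

Work:
Best responses:
  P1 vs X: payoffs [4, 2, 0] → best response A (payoff 4)
  P1 vs Y: payoffs [1, 2, 3] → best response C (payoff 3)
  P1 vs Z: payoffs [1, 2, 0] → best response B (payoff 2)
  P2 vs A: payoffs [1, 2, 3] → best response Z (payoff 3)
  P2 vs B: payoffs [1, 4, 1] → best response Y (payoff 4)
  P2 vs C: payoffs [0, 3, 3] → best response Y/Z (payoff 3)
Mutual best responses: (C,Y) → Nash equilibria.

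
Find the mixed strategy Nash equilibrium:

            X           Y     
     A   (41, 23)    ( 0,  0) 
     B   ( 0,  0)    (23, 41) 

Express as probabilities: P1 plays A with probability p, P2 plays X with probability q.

p = 0.6406, q = 0.3594

Work:
Find probabilities that make opponent indifferent:
P2 chooses q to make P1 indifferent between A and B
P1 chooses p to make P2 indifferent between X and Y
Mixed NE: P1 plays (A: 0.6406, B: 0.3594), P2 plays (X: 0.3594, Y: 0.6406)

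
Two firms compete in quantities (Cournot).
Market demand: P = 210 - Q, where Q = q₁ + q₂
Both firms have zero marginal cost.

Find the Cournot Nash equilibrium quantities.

q₁* = q₂* = 70.0; P* = 70.0

Work:
Profit: π_i = P·q_i = (a - q_i - q_j)·q_i
FOC: ∂π_i/∂q_i = a - 2q_i - q_j = 0
Reaction function: q_i = (210 - q_j)/2
Symmetry: q* = 210/3 = 70.0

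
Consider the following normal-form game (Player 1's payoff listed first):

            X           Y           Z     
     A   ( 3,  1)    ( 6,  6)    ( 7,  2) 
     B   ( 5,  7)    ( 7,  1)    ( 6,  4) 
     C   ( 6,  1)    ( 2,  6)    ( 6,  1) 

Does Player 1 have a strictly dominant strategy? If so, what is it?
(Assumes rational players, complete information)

No strictly dominant strategy exists for Player 1

Work:
A strategy strictly dominates another if it gives a strictly higher payoff against every opponent action. Compare each pair of P1's strategies column-by-column:
  A vs B: [3 vs 5, 6 vs 7, 7 vs 6] → A does not strictly dominate B (column X: 3 ≤ 5)
  A vs C: [3 vs 6, 6 vs 2, 7 vs 6] → A does not strictly dominate C (column X: 3 ≤ 6)
  B vs A: [5 vs 3, 7 vs 6, 6 vs 7] → B does not strictly dominate A (column Z: 6 ≤ 7)
  B vs C: [5 vs 6, 7 vs 2, 6 vs 6] → B does not strictly dominate C (column X: 5 ≤ 6)
  C vs A: [6 vs 3, 2 vs 6, 6 vs 7] → C does not strictly dominate A (column Y: 2 ≤ 6)
  C vs B: [6 vs 5, 2 vs 7, 6 vs 6] → C does not strictly dominate B (column Y: 2 ≤ 7)
No single strategy strictly dominates all others → no strictly dominant strategy.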